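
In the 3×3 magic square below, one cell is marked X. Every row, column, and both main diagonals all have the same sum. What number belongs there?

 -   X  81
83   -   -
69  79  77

71

Row 3 is complete and sums to 225; that is the magic constant.
Using column 1: 83 + 69 + ? → (1,1) = 225 − 152 = 73.
The remaining cell in column 3 is (2,3) = 225 − 158 = 67.
Using main diagonal: 73 + 77 + ? → (2,2) = 225 − 150 = 75.
From row 1, 225 − (73 + 81) gives (1,2) = 71.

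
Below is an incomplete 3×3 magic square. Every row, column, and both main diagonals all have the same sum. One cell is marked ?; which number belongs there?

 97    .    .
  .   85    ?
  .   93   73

Main diagonal is complete and sums to 255; that is the magic constant.
Row 3 needs 255; the known cells sum to 166, so (3,1) = 89.
Column 1 must total 255; the given cells sum to 186, so (2,1) = 69.
From column 2, 255 − (85 + 93) gives (1,2) = 77.
Anti-diagonal must total 255; the given cells sum to 174, so (1,3) = 81.
The remaining cell in row 2 is (2,3) = 255 − 154 = 101.

101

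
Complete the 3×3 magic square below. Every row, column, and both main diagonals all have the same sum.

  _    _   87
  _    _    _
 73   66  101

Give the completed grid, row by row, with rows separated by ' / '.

59 94 87 / 108 80 52 / 73 66 101

Row 3 is already complete: 73 + 66 + 101 = 240, so that is the magic constant.
The remaining cell in column 3 is (2,3) = 240 − 188 = 52.
Anti-diagonal: 87 + 73 + ? = 240, so (2,2) = 80.
From row 2, 240 − (80 + 52) gives (2,1) = 108.
From column 1, 240 − (108 + 73) gives (1,1) = 59.
Column 2 needs 240; the known cells sum to 146, so (1,2) = 94.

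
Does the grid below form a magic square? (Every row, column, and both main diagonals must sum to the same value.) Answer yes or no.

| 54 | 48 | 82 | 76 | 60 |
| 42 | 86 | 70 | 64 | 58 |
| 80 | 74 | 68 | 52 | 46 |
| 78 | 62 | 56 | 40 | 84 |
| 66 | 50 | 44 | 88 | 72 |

Yes

Row 1: 54 + 48 + 82 + 76 + 60 = 320.
Row 2: 42 + 86 + 70 + 64 + 58 = 320.
Row 3: 80 + 74 + 68 + 52 + 46 = 320.
Row 4: 78 + 62 + 56 + 40 + 84 = 320.
Row 5: 66 + 50 + 44 + 88 + 72 = 320.
Column 1: 54 + 42 + 80 + 78 + 66 = 320.
Column 2: 48 + 86 + 74 + 62 + 50 = 320.
Column 3: 82 + 70 + 68 + 56 + 44 = 320.
Column 4: 76 + 64 + 52 + 40 + 88 = 320.
Column 5: 60 + 58 + 46 + 84 + 72 = 320.
Main diagonal: 54 + 86 + 68 + 40 + 72 = 320.
Anti-diagonal: 60 + 64 + 68 + 62 + 66 = 320.
All lines sum to 320.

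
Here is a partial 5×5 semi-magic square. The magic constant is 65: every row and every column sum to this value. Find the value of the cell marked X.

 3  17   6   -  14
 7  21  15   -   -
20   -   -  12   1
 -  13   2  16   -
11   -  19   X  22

8

Using row 1: 3 + 17 + 6 + 14 + ? → (1,4) = 65 − 40 = 25.
Using column 1: 3 + 7 + 20 + 11 + ? → (4,1) = 65 − 41 = 24.
Using column 3: 6 + 15 + 2 + 19 + ? → (3,3) = 65 − 42 = 23.
Row 3 must total 65; the given cells sum to 56, so (3,2) = 9.
The remaining cell in row 4 is (4,5) = 65 − 55 = 10.
Column 2 must total 65; the given cells sum to 60, so (5,2) = 5.
Column 5 needs 65; the known cells sum to 47, so (2,5) = 18.
The remaining cell in row 2 is (2,4) = 65 − 61 = 4.
Row 5 needs 65; the known cells sum to 57, so (5,4) = 8.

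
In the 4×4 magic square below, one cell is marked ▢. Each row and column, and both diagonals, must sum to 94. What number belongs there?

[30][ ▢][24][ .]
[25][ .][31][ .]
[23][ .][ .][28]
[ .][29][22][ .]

Column 1 needs 94; the known cells sum to 78, so (4,1) = 16.
Column 3: 24 + 31 + 22 + ? = 94, so (3,3) = 17.
The remaining cell in row 3 is (3,2) = 94 − 68 = 26.
Using row 4: 16 + 29 + 22 + ? → (4,4) = 94 − 67 = 27.
Main diagonal: 30 + 17 + 27 + ? = 94, so (2,2) = 20.
Anti-diagonal: 31 + 26 + 16 + ? = 94, so (1,4) = 21.
Using row 1: 30 + 24 + 21 + ? → (1,2) = 94 − 75 = 19.

19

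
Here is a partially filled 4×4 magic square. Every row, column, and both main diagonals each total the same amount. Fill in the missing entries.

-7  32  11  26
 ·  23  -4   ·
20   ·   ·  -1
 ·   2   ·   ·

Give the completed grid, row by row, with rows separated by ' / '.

Row 1 is already complete: -7 + 32 + 11 + 26 = 62, so that is the magic constant.
Using column 2: 32 + 23 + 2 + ? → (3,2) = 62 − 57 = 5.
Using anti-diagonal: 26 + (-4) + 5 + ? → (4,1) = 62 − 27 = 35.
Row 3 must total 62; the given cells sum to 24, so (3,3) = 38.
Using column 1: -7 + 20 + 35 + ? → (2,1) = 62 − 48 = 14.
The remaining cell in column 3 is (4,3) = 62 − 45 = 17.
Main diagonal needs 62; the known cells sum to 54, so (4,4) = 8.
Using row 2: 14 + 23 + (-4) + ? → (2,4) = 62 − 33 = 29.

-7 32 11 26 / 14 23 -4 29 / 20 5 38 -1 / 35 2 17 8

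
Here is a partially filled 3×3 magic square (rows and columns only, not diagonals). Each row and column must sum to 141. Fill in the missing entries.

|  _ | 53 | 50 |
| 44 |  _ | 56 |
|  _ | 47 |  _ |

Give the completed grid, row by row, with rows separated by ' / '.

38 53 50 / 44 41 56 / 59 47 35

From row 1, 141 − (53 + 50) gives (1,1) = 38.
Row 2: 44 + 56 + ? = 141, so (2,2) = 41.
From column 1, 141 − (38 + 44) gives (3,1) = 59.
Using column 3: 50 + 56 + ? → (3,3) = 141 − 106 = 35.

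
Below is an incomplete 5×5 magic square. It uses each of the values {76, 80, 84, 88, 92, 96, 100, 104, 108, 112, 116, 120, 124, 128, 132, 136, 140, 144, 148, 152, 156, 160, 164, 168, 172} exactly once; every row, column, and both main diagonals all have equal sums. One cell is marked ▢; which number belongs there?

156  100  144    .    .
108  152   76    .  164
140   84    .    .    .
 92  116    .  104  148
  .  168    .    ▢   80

The 25 entries sum to 3100, so each line sums to 3100/5 = 620.
Row 2 needs 620; the known cells sum to 500, so (2,4) = 120.
Row 4 needs 620; the known cells sum to 460, so (4,3) = 160.
Using column 1: 156 + 108 + 140 + 92 + ? → (5,1) = 620 − 496 = 124.
From main diagonal, 620 − (156 + 152 + 104 + 80) gives (3,3) = 128.
From anti-diagonal, 620 − (120 + 128 + 116 + 124) gives (1,5) = 132.
The remaining cell in row 1 is (1,4) = 620 − 532 = 88.
Column 3 needs 620; the known cells sum to 508, so (5,3) = 112.
Column 5 must total 620; the given cells sum to 524, so (3,5) = 96.
Row 3 needs 620; the known cells sum to 448, so (3,4) = 172.
Row 5 needs 620; the known cells sum to 484, so (5,4) = 136.

136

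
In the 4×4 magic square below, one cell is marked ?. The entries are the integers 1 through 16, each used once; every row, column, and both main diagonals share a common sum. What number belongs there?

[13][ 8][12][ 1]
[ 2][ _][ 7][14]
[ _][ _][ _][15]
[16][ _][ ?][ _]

The entries are 1 through 16, which sum to 136, so each line sums to 136/4 = 34.
Row 2 must total 34; the given cells sum to 23, so (2,2) = 11.
Using column 1: 13 + 2 + 16 + ? → (3,1) = 34 − 31 = 3.
Column 4: 1 + 14 + 15 + ? = 34, so (4,4) = 4.
Main diagonal: 13 + 11 + 4 + ? = 34, so (3,3) = 6.
Using anti-diagonal: 1 + 7 + 16 + ? → (3,2) = 34 − 24 = 10.
Column 2: 8 + 11 + 10 + ? = 34, so (4,2) = 5.
From column 3, 34 − (12 + 7 + 6) gives (4,3) = 9.

9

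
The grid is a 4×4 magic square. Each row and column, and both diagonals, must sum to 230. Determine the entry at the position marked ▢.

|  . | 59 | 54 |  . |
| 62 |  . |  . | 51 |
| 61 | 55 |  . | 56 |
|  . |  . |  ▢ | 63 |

53

Using row 3: 61 + 55 + 56 + ? → (3,3) = 230 − 172 = 58.
The remaining cell in column 4 is (1,4) = 230 − 170 = 60.
Row 1: 59 + 54 + 60 + ? = 230, so (1,1) = 57.
From column 1, 230 − (57 + 62 + 61) gives (4,1) = 50.
Using main diagonal: 57 + 58 + 63 + ? → (2,2) = 230 − 178 = 52.
The remaining cell in anti-diagonal is (2,3) = 230 − 165 = 65.
Column 2 must total 230; the given cells sum to 166, so (4,2) = 64.
Column 3: 54 + 65 + 58 + ? = 230, so (4,3) = 53.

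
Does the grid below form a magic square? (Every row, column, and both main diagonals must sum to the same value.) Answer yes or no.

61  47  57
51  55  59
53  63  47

Row 1: 61 + 47 + 57 = 165.
Row 2: 51 + 55 + 59 = 165.
Row 3: 53 + 63 + 47 = 163.
Column 1: 61 + 51 + 53 = 165.
Column 2: 47 + 55 + 63 = 165.
Column 3: 57 + 59 + 47 = 163.
Main diagonal: 61 + 55 + 47 = 163.
Anti-diagonal: 57 + 55 + 53 = 165.

No — row 3 sums to 163 but column 2 sums to 165.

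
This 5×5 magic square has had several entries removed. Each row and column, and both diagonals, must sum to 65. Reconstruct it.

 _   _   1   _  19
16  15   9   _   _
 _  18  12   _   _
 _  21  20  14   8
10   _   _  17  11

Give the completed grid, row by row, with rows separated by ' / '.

Using row 4: 21 + 20 + 14 + 8 + ? → (4,1) = 65 − 63 = 2.
From column 3, 65 − (1 + 9 + 12 + 20) gives (5,3) = 23.
The remaining cell in main diagonal is (1,1) = 65 − 52 = 13.
Anti-diagonal: 19 + 12 + 21 + 10 + ? = 65, so (2,4) = 3.
Row 2 must total 65; the given cells sum to 43, so (2,5) = 22.
Row 5 needs 65; the known cells sum to 61, so (5,2) = 4.
The remaining cell in column 1 is (3,1) = 65 − 41 = 24.
From column 2, 65 − (15 + 18 + 21 + 4) gives (1,2) = 7.
Column 5: 19 + 22 + 8 + 11 + ? = 65, so (3,5) = 5.
From row 1, 65 − (13 + 7 + 1 + 19) gives (1,4) = 25.
Row 3 must total 65; the given cells sum to 59, so (3,4) = 6.

13 7 1 25 19 / 16 15 9 3 22 / 24 18 12 6 5 / 2 21 20 14 8 / 10 4 23 17 11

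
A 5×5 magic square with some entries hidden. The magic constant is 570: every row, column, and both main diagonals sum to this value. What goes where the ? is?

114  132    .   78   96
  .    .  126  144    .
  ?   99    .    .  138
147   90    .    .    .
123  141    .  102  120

From row 1, 570 − (114 + 132 + 78 + 96) gives (1,3) = 150.
Row 5 must total 570; the given cells sum to 486, so (5,3) = 84.
The remaining cell in column 2 is (2,2) = 570 − 462 = 108.
Anti-diagonal: 96 + 144 + 90 + 123 + ? = 570, so (3,3) = 117.
Column 3 must total 570; the given cells sum to 477, so (4,3) = 93.
Using main diagonal: 114 + 108 + 117 + 120 + ? → (4,4) = 570 − 459 = 111.
From row 4, 570 − (147 + 90 + 93 + 111) gives (4,5) = 129.
Column 4 must total 570; the given cells sum to 435, so (3,4) = 135.
From column 5, 570 − (96 + 138 + 129 + 120) gives (2,5) = 87.
The remaining cell in row 2 is (2,1) = 570 − 465 = 105.
Row 3 must total 570; the given cells sum to 489, so (3,1) = 81.

81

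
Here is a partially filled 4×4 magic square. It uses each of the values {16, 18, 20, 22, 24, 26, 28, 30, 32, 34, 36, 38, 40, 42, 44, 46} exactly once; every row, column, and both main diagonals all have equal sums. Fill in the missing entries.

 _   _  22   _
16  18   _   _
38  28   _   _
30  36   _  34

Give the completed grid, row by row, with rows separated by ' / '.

The 16 entries sum to 496, so each line sums to 496/4 = 124.
From row 4, 124 − (30 + 36 + 34) gives (4,3) = 24.
Using column 1: 16 + 38 + 30 + ? → (1,1) = 124 − 84 = 40.
From column 2, 124 − (18 + 28 + 36) gives (1,2) = 42.
Main diagonal must total 124; the given cells sum to 92, so (3,3) = 32.
Using row 1: 40 + 42 + 22 + ? → (1,4) = 124 − 104 = 20.
From row 3, 124 − (38 + 28 + 32) gives (3,4) = 26.
Column 3: 22 + 32 + 24 + ? = 124, so (2,3) = 46.
The remaining cell in column 4 is (2,4) = 124 − 80 = 44.

40 42 22 20 / 16 18 46 44 / 38 28 32 26 / 30 36 24 34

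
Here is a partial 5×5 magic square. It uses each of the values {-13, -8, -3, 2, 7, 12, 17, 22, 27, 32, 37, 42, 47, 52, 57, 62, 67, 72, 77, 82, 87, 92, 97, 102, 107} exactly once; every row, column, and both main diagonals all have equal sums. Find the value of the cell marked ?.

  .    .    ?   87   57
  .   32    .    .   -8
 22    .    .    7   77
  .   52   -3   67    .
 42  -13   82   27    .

The 25 entries sum to 1175, so each line sums to 1175/5 = 235.
Row 5 must total 235; the given cells sum to 138, so (5,5) = 97.
From column 4, 235 − (87 + 7 + 67 + 27) gives (2,4) = 47.
Column 5 needs 235; the known cells sum to 223, so (4,5) = 12.
Anti-diagonal must total 235; the given cells sum to 198, so (3,3) = 37.
Row 3 must total 235; the given cells sum to 143, so (3,2) = 92.
Row 4 needs 235; the known cells sum to 128, so (4,1) = 107.
The remaining cell in column 2 is (1,2) = 235 − 163 = 72.
Main diagonal needs 235; the known cells sum to 233, so (1,1) = 2.
Row 1 needs 235; the known cells sum to 218, so (1,3) = 17.

17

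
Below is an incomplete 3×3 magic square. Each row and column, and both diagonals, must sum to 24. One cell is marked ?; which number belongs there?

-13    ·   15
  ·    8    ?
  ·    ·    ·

-20

Row 1 needs 24; the known cells sum to 2, so (1,2) = 22.
The remaining cell in column 2 is (3,2) = 24 − 30 = -6.
Main diagonal must total 24; the given cells sum to -5, so (3,3) = 29.
Anti-diagonal: 15 + 8 + ? = 24, so (3,1) = 1.
From column 1, 24 − (-13 + 1) gives (2,1) = 36.
The remaining cell in column 3 is (2,3) = 24 − 44 = -20.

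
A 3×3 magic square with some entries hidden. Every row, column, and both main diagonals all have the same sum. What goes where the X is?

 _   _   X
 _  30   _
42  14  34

Row 3 is complete and sums to 90; that is the magic constant.
The remaining cell in column 2 is (1,2) = 90 − 44 = 46.
Main diagonal: 30 + 34 + ? = 90, so (1,1) = 26.
From anti-diagonal, 90 − (30 + 42) gives (1,3) = 18.

18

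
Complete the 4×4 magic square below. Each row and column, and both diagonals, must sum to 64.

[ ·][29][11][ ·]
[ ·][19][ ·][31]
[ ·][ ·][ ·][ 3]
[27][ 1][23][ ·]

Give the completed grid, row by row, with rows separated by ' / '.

7 29 11 17 / 9 19 5 31 / 21 15 25 3 / 27 1 23 13

Row 4 must total 64; the given cells sum to 51, so (4,4) = 13.
Column 2 needs 64; the known cells sum to 49, so (3,2) = 15.
From column 4, 64 − (31 + 3 + 13) gives (1,4) = 17.
Anti-diagonal must total 64; the given cells sum to 59, so (2,3) = 5.
Row 1: 29 + 11 + 17 + ? = 64, so (1,1) = 7.
Row 2: 19 + 5 + 31 + ? = 64, so (2,1) = 9.
The remaining cell in column 1 is (3,1) = 64 − 43 = 21.
Column 3 needs 64; the known cells sum to 39, so (3,3) = 25.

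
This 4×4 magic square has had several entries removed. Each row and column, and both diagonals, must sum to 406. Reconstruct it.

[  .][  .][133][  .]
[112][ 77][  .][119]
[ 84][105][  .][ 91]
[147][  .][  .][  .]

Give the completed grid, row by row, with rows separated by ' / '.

The remaining cell in row 2 is (2,3) = 406 − 308 = 98.
Row 3 needs 406; the known cells sum to 280, so (3,3) = 126.
Column 1: 112 + 84 + 147 + ? = 406, so (1,1) = 63.
Column 3 needs 406; the known cells sum to 357, so (4,3) = 49.
Main diagonal: 63 + 77 + 126 + ? = 406, so (4,4) = 140.
Anti-diagonal needs 406; the known cells sum to 350, so (1,4) = 56.
From row 1, 406 − (63 + 133 + 56) gives (1,2) = 154.
Using row 4: 147 + 49 + 140 + ? → (4,2) = 406 − 336 = 70.

63 154 133 56 / 112 77 98 119 / 84 105 126 91 / 147 70 49 140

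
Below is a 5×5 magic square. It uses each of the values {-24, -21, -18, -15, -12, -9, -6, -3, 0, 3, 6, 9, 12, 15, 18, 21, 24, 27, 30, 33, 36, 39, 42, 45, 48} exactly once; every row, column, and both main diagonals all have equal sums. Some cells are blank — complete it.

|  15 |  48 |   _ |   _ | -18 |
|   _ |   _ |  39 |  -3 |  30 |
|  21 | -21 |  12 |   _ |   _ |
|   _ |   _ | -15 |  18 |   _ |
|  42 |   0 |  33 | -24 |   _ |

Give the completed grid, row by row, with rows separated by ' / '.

The 25 entries sum to 300, so each line sums to 300/5 = 60.
Using row 5: 42 + 0 + 33 + (-24) + ? → (5,5) = 60 − 51 = 9.
Using column 3: 39 + 12 + (-15) + 33 + ? → (1,3) = 60 − 69 = -9.
Main diagonal: 15 + 12 + 18 + 9 + ? = 60, so (2,2) = 6.
The remaining cell in anti-diagonal is (4,2) = 60 − 33 = 27.
Row 1 must total 60; the given cells sum to 36, so (1,4) = 24.
The remaining cell in row 2 is (2,1) = 60 − 72 = -12.
The remaining cell in column 1 is (4,1) = 60 − 66 = -6.
Column 4: 24 + (-3) + 18 + (-24) + ? = 60, so (3,4) = 45.
Row 3 needs 60; the known cells sum to 57, so (3,5) = 3.
The remaining cell in row 4 is (4,5) = 60 − 24 = 36.

15 48 -9 24 -18 / -12 6 39 -3 30 / 21 -21 12 45 3 / -6 27 -15 18 36 / 42 0 33 -24 9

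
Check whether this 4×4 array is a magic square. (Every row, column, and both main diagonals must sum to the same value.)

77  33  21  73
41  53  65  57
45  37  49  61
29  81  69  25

Row 1: 77 + 33 + 21 + 73 = 204.
Row 2: 41 + 53 + 65 + 57 = 216.
Row 3: 45 + 37 + 49 + 61 = 192.
Row 4: 29 + 81 + 69 + 25 = 204.
Column 1: 77 + 41 + 45 + 29 = 192.
Column 2: 33 + 53 + 37 + 81 = 204.
Column 3: 21 + 65 + 49 + 69 = 204.
Column 4: 73 + 57 + 61 + 25 = 216.
Main diagonal: 77 + 53 + 49 + 25 = 204.
Anti-diagonal: 73 + 65 + 37 + 29 = 204.

No — row 3 sums to 192 but column 4 sums to 216.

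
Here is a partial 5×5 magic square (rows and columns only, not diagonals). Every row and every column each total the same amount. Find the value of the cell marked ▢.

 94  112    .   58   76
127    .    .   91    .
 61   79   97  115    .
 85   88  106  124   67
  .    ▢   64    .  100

121

Row 4 is complete and sums to 470; that is the magic constant.
Row 1 needs 470; the known cells sum to 340, so (1,3) = 130.
Row 3: 61 + 79 + 97 + 115 + ? = 470, so (3,5) = 118.
Column 1 must total 470; the given cells sum to 367, so (5,1) = 103.
Column 3 must total 470; the given cells sum to 397, so (2,3) = 73.
Column 4 must total 470; the given cells sum to 388, so (5,4) = 82.
Using column 5: 76 + 118 + 67 + 100 + ? → (2,5) = 470 − 361 = 109.
Row 2 needs 470; the known cells sum to 400, so (2,2) = 70.
Row 5 must total 470; the given cells sum to 349, so (5,2) = 121.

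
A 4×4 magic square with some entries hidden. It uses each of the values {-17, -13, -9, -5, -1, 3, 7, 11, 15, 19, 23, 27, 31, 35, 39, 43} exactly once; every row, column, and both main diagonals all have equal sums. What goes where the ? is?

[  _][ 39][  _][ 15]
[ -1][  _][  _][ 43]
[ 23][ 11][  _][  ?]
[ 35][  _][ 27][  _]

The 16 entries sum to 208, so each line sums to 208/4 = 52.
Column 1: -1 + 23 + 35 + ? = 52, so (1,1) = -5.
Anti-diagonal must total 52; the given cells sum to 61, so (2,3) = -9.
The remaining cell in row 1 is (1,3) = 52 − 49 = 3.
Row 2 needs 52; the known cells sum to 33, so (2,2) = 19.
Using column 2: 39 + 19 + 11 + ? → (4,2) = 52 − 69 = -17.
Column 3: 3 + (-9) + 27 + ? = 52, so (3,3) = 31.
Using main diagonal: -5 + 19 + 31 + ? → (4,4) = 52 − 45 = 7.
Row 3 needs 52; the known cells sum to 65, so (3,4) = -13.

-13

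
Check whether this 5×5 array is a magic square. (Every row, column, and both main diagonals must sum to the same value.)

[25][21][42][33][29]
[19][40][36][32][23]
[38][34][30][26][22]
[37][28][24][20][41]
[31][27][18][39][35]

Row 1: 25 + 21 + 42 + 33 + 29 = 150.
Row 2: 19 + 40 + 36 + 32 + 23 = 150.
Row 3: 38 + 34 + 30 + 26 + 22 = 150.
Row 4: 37 + 28 + 24 + 20 + 41 = 150.
Row 5: 31 + 27 + 18 + 39 + 35 = 150.
Column 1: 25 + 19 + 38 + 37 + 31 = 150.
Column 2: 21 + 40 + 34 + 28 + 27 = 150.
Column 3: 42 + 36 + 30 + 24 + 18 = 150.
Column 4: 33 + 32 + 26 + 20 + 39 = 150.
Column 5: 29 + 23 + 22 + 41 + 35 = 150.
Main diagonal: 25 + 40 + 30 + 20 + 35 = 150.
Anti-diagonal: 29 + 32 + 30 + 28 + 31 = 150.
All lines sum to 150.

Yes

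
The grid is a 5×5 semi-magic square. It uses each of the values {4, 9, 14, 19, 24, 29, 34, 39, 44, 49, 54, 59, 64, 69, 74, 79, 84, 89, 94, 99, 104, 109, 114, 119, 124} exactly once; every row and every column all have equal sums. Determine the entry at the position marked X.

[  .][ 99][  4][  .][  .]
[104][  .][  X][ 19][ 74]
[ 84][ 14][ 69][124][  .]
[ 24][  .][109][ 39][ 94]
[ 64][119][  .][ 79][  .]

89

The 25 entries sum to 1600, so each line sums to 1600/5 = 320.
Row 3 needs 320; the known cells sum to 291, so (3,5) = 29.
The remaining cell in row 4 is (4,2) = 320 − 266 = 54.
Using column 1: 104 + 84 + 24 + 64 + ? → (1,1) = 320 − 276 = 44.
Using column 2: 99 + 14 + 54 + 119 + ? → (2,2) = 320 − 286 = 34.
The remaining cell in column 4 is (1,4) = 320 − 261 = 59.
Row 1 needs 320; the known cells sum to 206, so (1,5) = 114.
From row 2, 320 − (104 + 34 + 19 + 74) gives (2,3) = 89.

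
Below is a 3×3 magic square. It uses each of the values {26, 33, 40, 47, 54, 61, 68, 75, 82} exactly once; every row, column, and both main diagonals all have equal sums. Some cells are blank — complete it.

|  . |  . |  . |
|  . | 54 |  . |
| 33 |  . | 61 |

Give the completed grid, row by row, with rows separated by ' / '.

The 9 entries sum to 486, so each line sums to 486/3 = 162.
Row 3: 33 + 61 + ? = 162, so (3,2) = 68.
Column 2: 54 + 68 + ? = 162, so (1,2) = 40.
Main diagonal: 54 + 61 + ? = 162, so (1,1) = 47.
Anti-diagonal: 54 + 33 + ? = 162, so (1,3) = 75.
Column 1 needs 162; the known cells sum to 80, so (2,1) = 82.
Column 3 needs 162; the known cells sum to 136, so (2,3) = 26.

47 40 75 / 82 54 26 / 33 68 61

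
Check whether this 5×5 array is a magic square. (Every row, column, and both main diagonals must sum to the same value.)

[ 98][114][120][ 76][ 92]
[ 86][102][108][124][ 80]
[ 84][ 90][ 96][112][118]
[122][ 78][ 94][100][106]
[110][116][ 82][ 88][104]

Yes

Row 1: 98 + 114 + 120 + 76 + 92 = 500.
Row 2: 86 + 102 + 108 + 124 + 80 = 500.
Row 3: 84 + 90 + 96 + 112 + 118 = 500.
Row 4: 122 + 78 + 94 + 100 + 106 = 500.
Row 5: 110 + 116 + 82 + 88 + 104 = 500.
Column 1: 98 + 86 + 84 + 122 + 110 = 500.
Column 2: 114 + 102 + 90 + 78 + 116 = 500.
Column 3: 120 + 108 + 96 + 94 + 82 = 500.
Column 4: 76 + 124 + 112 + 100 + 88 = 500.
Column 5: 92 + 80 + 118 + 106 + 104 = 500.
Main diagonal: 98 + 102 + 96 + 100 + 104 = 500.
Anti-diagonal: 92 + 124 + 96 + 78 + 110 = 500.
All lines sum to 500.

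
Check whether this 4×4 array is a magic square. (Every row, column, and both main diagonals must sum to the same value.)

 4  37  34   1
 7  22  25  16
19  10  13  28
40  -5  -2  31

Row 1: 4 + 37 + 34 + 1 = 76.
Row 2: 7 + 22 + 25 + 16 = 70.
Row 3: 19 + 10 + 13 + 28 = 70.
Row 4: 40 + (-5) + (-2) + 31 = 64.
Column 1: 4 + 7 + 19 + 40 = 70.
Column 2: 37 + 22 + 10 + (-5) = 64.
Column 3: 34 + 25 + 13 + (-2) = 70.
Column 4: 1 + 16 + 28 + 31 = 76.
Main diagonal: 4 + 22 + 13 + 31 = 70.
Anti-diagonal: 1 + 25 + 10 + 40 = 76.

No — main diagonal sums to 70 but row 4 sums to 64.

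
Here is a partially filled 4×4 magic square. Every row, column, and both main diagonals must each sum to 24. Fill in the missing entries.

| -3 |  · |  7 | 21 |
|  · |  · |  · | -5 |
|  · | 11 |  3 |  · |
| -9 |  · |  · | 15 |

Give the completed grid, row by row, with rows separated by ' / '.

Row 1: -3 + 7 + 21 + ? = 24, so (1,2) = -1.
The remaining cell in column 4 is (3,4) = 24 − 31 = -7.
Main diagonal: -3 + 3 + 15 + ? = 24, so (2,2) = 9.
From anti-diagonal, 24 − (21 + 11 + (-9)) gives (2,3) = 1.
Row 2 must total 24; the given cells sum to 5, so (2,1) = 19.
Using row 3: 11 + 3 + (-7) + ? → (3,1) = 24 − 7 = 17.
Column 2 must total 24; the given cells sum to 19, so (4,2) = 5.
Column 3 must total 24; the given cells sum to 11, so (4,3) = 13.

-3 -1 7 21 / 19 9 1 -5 / 17 11 3 -7 / -9 5 13 15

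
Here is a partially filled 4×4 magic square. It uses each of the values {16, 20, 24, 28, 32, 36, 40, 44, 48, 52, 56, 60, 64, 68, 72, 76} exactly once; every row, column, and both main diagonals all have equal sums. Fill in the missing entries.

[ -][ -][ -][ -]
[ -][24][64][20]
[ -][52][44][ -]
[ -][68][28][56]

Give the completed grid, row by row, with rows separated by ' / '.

60 40 48 36 / 76 24 64 20 / 16 52 44 72 / 32 68 28 56

The 16 entries sum to 736, so each line sums to 736/4 = 184.
From row 2, 184 − (24 + 64 + 20) gives (2,1) = 76.
Using row 4: 68 + 28 + 56 + ? → (4,1) = 184 − 152 = 32.
Column 2 needs 184; the known cells sum to 144, so (1,2) = 40.
The remaining cell in column 3 is (1,3) = 184 − 136 = 48.
Using main diagonal: 24 + 44 + 56 + ? → (1,1) = 184 − 124 = 60.
Anti-diagonal needs 184; the known cells sum to 148, so (1,4) = 36.
Column 1: 60 + 76 + 32 + ? = 184, so (3,1) = 16.
Using column 4: 36 + 20 + 56 + ? → (3,4) = 184 − 112 = 72.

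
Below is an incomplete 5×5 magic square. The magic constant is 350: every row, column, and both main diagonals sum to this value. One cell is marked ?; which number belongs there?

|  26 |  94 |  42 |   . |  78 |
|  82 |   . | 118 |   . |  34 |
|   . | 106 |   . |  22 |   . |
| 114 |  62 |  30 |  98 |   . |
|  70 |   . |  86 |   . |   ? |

Row 1 needs 350; the known cells sum to 240, so (1,4) = 110.
From row 4, 350 − (114 + 62 + 30 + 98) gives (4,5) = 46.
From column 1, 350 − (26 + 82 + 114 + 70) gives (3,1) = 58.
Column 3 must total 350; the given cells sum to 276, so (3,3) = 74.
Anti-diagonal must total 350; the given cells sum to 284, so (2,4) = 66.
Row 2 needs 350; the known cells sum to 300, so (2,2) = 50.
Row 3 needs 350; the known cells sum to 260, so (3,5) = 90.
Column 2: 94 + 50 + 106 + 62 + ? = 350, so (5,2) = 38.
Column 4 must total 350; the given cells sum to 296, so (5,4) = 54.
The remaining cell in column 5 is (5,5) = 350 − 248 = 102.

102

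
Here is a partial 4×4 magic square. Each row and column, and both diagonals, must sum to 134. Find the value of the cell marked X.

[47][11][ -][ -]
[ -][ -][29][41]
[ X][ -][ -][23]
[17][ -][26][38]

20

Row 4: 17 + 26 + 38 + ? = 134, so (4,2) = 53.
Using column 4: 41 + 23 + 38 + ? → (1,4) = 134 − 102 = 32.
From anti-diagonal, 134 − (32 + 29 + 17) gives (3,2) = 56.
The remaining cell in row 1 is (1,3) = 134 − 90 = 44.
From column 2, 134 − (11 + 56 + 53) gives (2,2) = 14.
Using column 3: 44 + 29 + 26 + ? → (3,3) = 134 − 99 = 35.
Row 2 must total 134; the given cells sum to 84, so (2,1) = 50.
Row 3: 56 + 35 + 23 + ? = 134, so (3,1) = 20.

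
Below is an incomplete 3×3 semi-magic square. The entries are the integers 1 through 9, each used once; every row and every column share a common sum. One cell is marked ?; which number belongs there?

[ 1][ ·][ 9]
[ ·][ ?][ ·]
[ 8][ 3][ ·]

7

The entries are 1 through 9, which sum to 45, so each line sums to 45/3 = 15.
Row 1 needs 15; the known cells sum to 10, so (1,2) = 5.
Row 3 must total 15; the given cells sum to 11, so (3,3) = 4.
Column 1 needs 15; the known cells sum to 9, so (2,1) = 6.
Column 2 must total 15; the given cells sum to 8, so (2,2) = 7.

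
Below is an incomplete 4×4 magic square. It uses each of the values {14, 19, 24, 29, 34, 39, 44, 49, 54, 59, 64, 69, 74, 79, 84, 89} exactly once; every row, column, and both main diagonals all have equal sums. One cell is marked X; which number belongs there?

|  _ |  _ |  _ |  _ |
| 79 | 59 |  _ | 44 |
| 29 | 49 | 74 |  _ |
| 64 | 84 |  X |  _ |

19

The 16 entries sum to 824, so each line sums to 824/4 = 206.
Row 2: 79 + 59 + 44 + ? = 206, so (2,3) = 24.
From row 3, 206 − (29 + 49 + 74) gives (3,4) = 54.
Column 1 must total 206; the given cells sum to 172, so (1,1) = 34.
The remaining cell in column 2 is (1,2) = 206 − 192 = 14.
Main diagonal must total 206; the given cells sum to 167, so (4,4) = 39.
Anti-diagonal must total 206; the given cells sum to 137, so (1,4) = 69.
The remaining cell in row 1 is (1,3) = 206 − 117 = 89.
From row 4, 206 − (64 + 84 + 39) gives (4,3) = 19.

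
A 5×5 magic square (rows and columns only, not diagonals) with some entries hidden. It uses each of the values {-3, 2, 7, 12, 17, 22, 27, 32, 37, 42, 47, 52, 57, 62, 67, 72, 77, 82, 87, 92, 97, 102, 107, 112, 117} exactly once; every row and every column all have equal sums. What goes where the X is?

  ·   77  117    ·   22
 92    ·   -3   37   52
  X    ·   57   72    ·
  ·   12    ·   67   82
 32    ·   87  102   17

2

The 25 entries sum to 1425, so each line sums to 1425/5 = 285.
Row 2 needs 285; the known cells sum to 178, so (2,2) = 107.
Row 5 needs 285; the known cells sum to 238, so (5,2) = 47.
Column 2 must total 285; the given cells sum to 243, so (3,2) = 42.
Column 3 needs 285; the known cells sum to 258, so (4,3) = 27.
The remaining cell in column 4 is (1,4) = 285 − 278 = 7.
The remaining cell in column 5 is (3,5) = 285 − 173 = 112.
Row 1 needs 285; the known cells sum to 223, so (1,1) = 62.
From row 3, 285 − (42 + 57 + 72 + 112) gives (3,1) = 2.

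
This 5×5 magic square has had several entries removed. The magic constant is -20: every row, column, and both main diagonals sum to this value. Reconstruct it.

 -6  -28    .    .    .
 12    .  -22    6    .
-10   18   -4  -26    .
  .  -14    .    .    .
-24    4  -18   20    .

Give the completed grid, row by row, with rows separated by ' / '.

-6 -28 10 -12 16 / 12 0 -22 6 -16 / -10 18 -4 -26 2 / 8 -14 14 -8 -20 / -24 4 -18 20 -2

Row 3: -10 + 18 + (-4) + (-26) + ? = -20, so (3,5) = 2.
Using row 5: -24 + 4 + (-18) + 20 + ? → (5,5) = -20 − (-18) = -2.
Column 1: -6 + 12 + (-10) + (-24) + ? = -20, so (4,1) = 8.
Using column 2: -28 + 18 + (-14) + 4 + ? → (2,2) = -20 − (-20) = 0.
Main diagonal: -6 + 0 + (-4) + (-2) + ? = -20, so (4,4) = -8.
Anti-diagonal: 6 + (-4) + (-14) + (-24) + ? = -20, so (1,5) = 16.
Row 2 must total -20; the given cells sum to -4, so (2,5) = -16.
Column 4: 6 + (-26) + (-8) + 20 + ? = -20, so (1,4) = -12.
Column 5 must total -20; the given cells sum to 0, so (4,5) = -20.
Row 1 needs -20; the known cells sum to -30, so (1,3) = 10.
Row 4: 8 + (-14) + (-8) + (-20) + ? = -20, so (4,3) = 14.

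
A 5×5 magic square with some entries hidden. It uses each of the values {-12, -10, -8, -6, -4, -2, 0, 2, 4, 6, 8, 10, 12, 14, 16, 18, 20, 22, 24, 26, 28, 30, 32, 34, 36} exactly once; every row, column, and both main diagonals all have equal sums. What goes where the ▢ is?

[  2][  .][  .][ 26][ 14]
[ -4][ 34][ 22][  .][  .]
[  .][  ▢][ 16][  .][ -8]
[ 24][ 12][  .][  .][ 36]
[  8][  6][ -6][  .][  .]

18

The 25 entries sum to 300, so each line sums to 300/5 = 60.
Column 1 must total 60; the given cells sum to 30, so (3,1) = 30.
From anti-diagonal, 60 − (14 + 16 + 12 + 8) gives (2,4) = 10.
Using row 2: -4 + 34 + 22 + 10 + ? → (2,5) = 60 − 62 = -2.
Column 5: 14 + (-2) + (-8) + 36 + ? = 60, so (5,5) = 20.
Main diagonal needs 60; the known cells sum to 72, so (4,4) = -12.
The remaining cell in row 4 is (4,3) = 60 − 60 = 0.
Row 5 needs 60; the known cells sum to 28, so (5,4) = 32.
Using column 3: 22 + 16 + 0 + (-6) + ? → (1,3) = 60 − 32 = 28.
Using column 4: 26 + 10 + (-12) + 32 + ? → (3,4) = 60 − 56 = 4.
Row 1 needs 60; the known cells sum to 70, so (1,2) = -10.
Using row 3: 30 + 16 + 4 + (-8) + ? → (3,2) = 60 − 42 = 18.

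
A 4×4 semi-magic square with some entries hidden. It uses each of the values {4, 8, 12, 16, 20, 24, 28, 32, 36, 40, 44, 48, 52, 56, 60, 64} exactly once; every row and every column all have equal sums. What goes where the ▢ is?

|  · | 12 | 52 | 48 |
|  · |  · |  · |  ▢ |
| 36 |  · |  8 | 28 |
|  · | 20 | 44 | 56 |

4

The 16 entries sum to 544, so each line sums to 544/4 = 136.
From row 1, 136 − (12 + 52 + 48) gives (1,1) = 24.
Row 3: 36 + 8 + 28 + ? = 136, so (3,2) = 64.
From row 4, 136 − (20 + 44 + 56) gives (4,1) = 16.
Using column 1: 24 + 36 + 16 + ? → (2,1) = 136 − 76 = 60.
Column 2: 12 + 64 + 20 + ? = 136, so (2,2) = 40.
Column 3 must total 136; the given cells sum to 104, so (2,3) = 32.
Column 4: 48 + 28 + 56 + ? = 136, so (2,4) = 4.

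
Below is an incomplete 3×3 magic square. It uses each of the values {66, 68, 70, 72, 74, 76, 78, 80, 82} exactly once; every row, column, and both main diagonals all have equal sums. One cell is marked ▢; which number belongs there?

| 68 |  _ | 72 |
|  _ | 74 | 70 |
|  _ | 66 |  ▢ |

The 9 entries sum to 666, so each line sums to 666/3 = 222.
The remaining cell in row 1 is (1,2) = 222 − 140 = 82.
Row 2 must total 222; the given cells sum to 144, so (2,1) = 78.
Column 1: 68 + 78 + ? = 222, so (3,1) = 76.
Using column 3: 72 + 70 + ? → (3,3) = 222 − 142 = 80.

80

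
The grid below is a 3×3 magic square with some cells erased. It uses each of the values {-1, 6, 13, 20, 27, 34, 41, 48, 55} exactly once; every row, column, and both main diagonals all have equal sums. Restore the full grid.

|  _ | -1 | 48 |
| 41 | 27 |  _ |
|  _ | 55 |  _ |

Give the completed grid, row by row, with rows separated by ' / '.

34 -1 48 / 41 27 13 / 6 55 20

The 9 entries sum to 243, so each line sums to 243/3 = 81.
Using row 1: -1 + 48 + ? → (1,1) = 81 − 47 = 34.
Row 2: 41 + 27 + ? = 81, so (2,3) = 13.
The remaining cell in column 1 is (3,1) = 81 − 75 = 6.
From column 3, 81 − (48 + 13) gives (3,3) = 20.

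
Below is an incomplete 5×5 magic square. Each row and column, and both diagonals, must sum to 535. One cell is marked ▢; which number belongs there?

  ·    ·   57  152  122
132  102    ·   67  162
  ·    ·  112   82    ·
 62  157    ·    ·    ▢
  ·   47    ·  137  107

92

The remaining cell in row 2 is (2,3) = 535 − 463 = 72.
Column 4 must total 535; the given cells sum to 438, so (4,4) = 97.
Main diagonal must total 535; the given cells sum to 418, so (1,1) = 117.
From anti-diagonal, 535 − (122 + 67 + 112 + 157) gives (5,1) = 77.
From row 1, 535 − (117 + 57 + 152 + 122) gives (1,2) = 87.
From row 5, 535 − (77 + 47 + 137 + 107) gives (5,3) = 167.
Column 1: 117 + 132 + 62 + 77 + ? = 535, so (3,1) = 147.
Using column 2: 87 + 102 + 157 + 47 + ? → (3,2) = 535 − 393 = 142.
From column 3, 535 − (57 + 72 + 112 + 167) gives (4,3) = 127.
Row 3: 147 + 142 + 112 + 82 + ? = 535, so (3,5) = 52.
Using row 4: 62 + 157 + 127 + 97 + ? → (4,5) = 535 − 443 = 92.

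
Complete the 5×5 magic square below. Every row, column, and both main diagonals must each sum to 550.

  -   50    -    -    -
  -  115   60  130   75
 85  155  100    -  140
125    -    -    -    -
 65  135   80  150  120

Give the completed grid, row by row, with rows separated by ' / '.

105 50 145 90 160 / 170 115 60 130 75 / 85 155 100 70 140 / 125 95 165 110 55 / 65 135 80 150 120

Row 2 needs 550; the known cells sum to 380, so (2,1) = 170.
From row 3, 550 − (85 + 155 + 100 + 140) gives (3,4) = 70.
Using column 1: 170 + 85 + 125 + 65 + ? → (1,1) = 550 − 445 = 105.
The remaining cell in column 2 is (4,2) = 550 − 455 = 95.
Main diagonal must total 550; the given cells sum to 440, so (4,4) = 110.
Anti-diagonal needs 550; the known cells sum to 390, so (1,5) = 160.
Column 4: 130 + 70 + 110 + 150 + ? = 550, so (1,4) = 90.
From column 5, 550 − (160 + 75 + 140 + 120) gives (4,5) = 55.
Row 1 must total 550; the given cells sum to 405, so (1,3) = 145.
The remaining cell in row 4 is (4,3) = 550 − 385 = 165.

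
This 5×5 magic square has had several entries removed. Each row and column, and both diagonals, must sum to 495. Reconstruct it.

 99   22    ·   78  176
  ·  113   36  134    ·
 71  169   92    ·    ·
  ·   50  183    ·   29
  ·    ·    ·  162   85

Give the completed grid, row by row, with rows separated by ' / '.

Row 1: 99 + 22 + 78 + 176 + ? = 495, so (1,3) = 120.
From column 2, 495 − (22 + 113 + 169 + 50) gives (5,2) = 141.
The remaining cell in column 3 is (5,3) = 495 − 431 = 64.
Main diagonal must total 495; the given cells sum to 389, so (4,4) = 106.
The remaining cell in anti-diagonal is (5,1) = 495 − 452 = 43.
Using row 4: 50 + 183 + 106 + 29 + ? → (4,1) = 495 − 368 = 127.
Using column 1: 99 + 71 + 127 + 43 + ? → (2,1) = 495 − 340 = 155.
Using column 4: 78 + 134 + 106 + 162 + ? → (3,4) = 495 − 480 = 15.
Row 2: 155 + 113 + 36 + 134 + ? = 495, so (2,5) = 57.
Using row 3: 71 + 169 + 92 + 15 + ? → (3,5) = 495 − 347 = 148.

99 22 120 78 176 / 155 113 36 134 57 / 71 169 92 15 148 / 127 50 183 106 29 / 43 141 64 162 85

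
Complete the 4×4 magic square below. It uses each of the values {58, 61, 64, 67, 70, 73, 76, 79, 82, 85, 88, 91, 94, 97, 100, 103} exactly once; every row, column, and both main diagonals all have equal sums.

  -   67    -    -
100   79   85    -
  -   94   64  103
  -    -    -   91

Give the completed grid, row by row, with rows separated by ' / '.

The 16 entries sum to 1288, so each line sums to 1288/4 = 322.
Row 2 needs 322; the known cells sum to 264, so (2,4) = 58.
From row 3, 322 − (94 + 64 + 103) gives (3,1) = 61.
From column 2, 322 − (67 + 79 + 94) gives (4,2) = 82.
Column 4 needs 322; the known cells sum to 252, so (1,4) = 70.
The remaining cell in main diagonal is (1,1) = 322 − 234 = 88.
From anti-diagonal, 322 − (70 + 85 + 94) gives (4,1) = 73.
Using row 1: 88 + 67 + 70 + ? → (1,3) = 322 − 225 = 97.
The remaining cell in row 4 is (4,3) = 322 − 246 = 76.

88 67 97 70 / 100 79 85 58 / 61 94 64 103 / 73 82 76 91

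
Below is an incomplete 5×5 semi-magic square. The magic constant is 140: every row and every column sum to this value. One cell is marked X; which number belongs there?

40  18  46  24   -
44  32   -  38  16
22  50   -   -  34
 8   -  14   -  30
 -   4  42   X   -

20

The remaining cell in row 1 is (1,5) = 140 − 128 = 12.
From row 2, 140 − (44 + 32 + 38 + 16) gives (2,3) = 10.
From column 1, 140 − (40 + 44 + 22 + 8) gives (5,1) = 26.
The remaining cell in column 2 is (4,2) = 140 − 104 = 36.
Column 3 needs 140; the known cells sum to 112, so (3,3) = 28.
Column 5 needs 140; the known cells sum to 92, so (5,5) = 48.
Row 3: 22 + 50 + 28 + 34 + ? = 140, so (3,4) = 6.
Row 4: 8 + 36 + 14 + 30 + ? = 140, so (4,4) = 52.
The remaining cell in row 5 is (5,4) = 140 − 120 = 20.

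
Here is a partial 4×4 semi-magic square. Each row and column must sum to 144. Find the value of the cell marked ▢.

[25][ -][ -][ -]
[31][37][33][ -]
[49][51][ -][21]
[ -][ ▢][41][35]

From row 2, 144 − (31 + 37 + 33) gives (2,4) = 43.
Using row 3: 49 + 51 + 21 + ? → (3,3) = 144 − 121 = 23.
Using column 1: 25 + 31 + 49 + ? → (4,1) = 144 − 105 = 39.
Column 3 must total 144; the given cells sum to 97, so (1,3) = 47.
Column 4: 43 + 21 + 35 + ? = 144, so (1,4) = 45.
From row 1, 144 − (25 + 47 + 45) gives (1,2) = 27.
Using row 4: 39 + 41 + 35 + ? → (4,2) = 144 − 115 = 29.

29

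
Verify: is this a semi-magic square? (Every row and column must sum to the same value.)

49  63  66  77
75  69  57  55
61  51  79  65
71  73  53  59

No — column 4 sums to 256 but row 1 sums to 255.

Row 1: 49 + 63 + 66 + 77 = 255.
Row 2: 75 + 69 + 57 + 55 = 256.
Row 3: 61 + 51 + 79 + 65 = 256.
Row 4: 71 + 73 + 53 + 59 = 256.
Column 1: 49 + 75 + 61 + 71 = 256.
Column 2: 63 + 69 + 51 + 73 = 256.
Column 3: 66 + 57 + 79 + 53 = 255.
Column 4: 77 + 55 + 65 + 59 = 256.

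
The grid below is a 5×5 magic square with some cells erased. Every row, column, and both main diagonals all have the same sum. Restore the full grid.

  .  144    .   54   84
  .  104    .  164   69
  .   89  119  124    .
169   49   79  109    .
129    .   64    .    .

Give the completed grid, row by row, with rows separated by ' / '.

Anti-diagonal is already complete: 84 + 164 + 119 + 49 + 129 = 545, so that is the magic constant.
Row 4: 169 + 49 + 79 + 109 + ? = 545, so (4,5) = 139.
Column 2 must total 545; the given cells sum to 386, so (5,2) = 159.
From column 4, 545 − (54 + 164 + 124 + 109) gives (5,4) = 94.
The remaining cell in row 5 is (5,5) = 545 − 446 = 99.
Column 5 needs 545; the known cells sum to 391, so (3,5) = 154.
Using main diagonal: 104 + 119 + 109 + 99 + ? → (1,1) = 545 − 431 = 114.
Row 1: 114 + 144 + 54 + 84 + ? = 545, so (1,3) = 149.
Row 3 must total 545; the given cells sum to 486, so (3,1) = 59.
Column 1: 114 + 59 + 169 + 129 + ? = 545, so (2,1) = 74.
Column 3 needs 545; the known cells sum to 411, so (2,3) = 134.

114 144 149 54 84 / 74 104 134 164 69 / 59 89 119 124 154 / 169 49 79 109 139 / 129 159 64 94 99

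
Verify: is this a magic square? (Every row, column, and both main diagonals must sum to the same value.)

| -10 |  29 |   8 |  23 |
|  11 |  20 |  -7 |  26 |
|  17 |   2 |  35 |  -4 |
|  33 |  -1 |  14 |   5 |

Row 1: -10 + 29 + 8 + 23 = 50.
Row 2: 11 + 20 + (-7) + 26 = 50.
Row 3: 17 + 2 + 35 + (-4) = 50.
Row 4: 33 + (-1) + 14 + 5 = 51.
Column 1: -10 + 11 + 17 + 33 = 51.
Column 2: 29 + 20 + 2 + (-1) = 50.
Column 3: 8 + (-7) + 35 + 14 = 50.
Column 4: 23 + 26 + (-4) + 5 = 50.
Main diagonal: -10 + 20 + 35 + 5 = 50.
Anti-diagonal: 23 + (-7) + 2 + 33 = 51.

No — column 3 sums to 50 but row 4 sums to 51.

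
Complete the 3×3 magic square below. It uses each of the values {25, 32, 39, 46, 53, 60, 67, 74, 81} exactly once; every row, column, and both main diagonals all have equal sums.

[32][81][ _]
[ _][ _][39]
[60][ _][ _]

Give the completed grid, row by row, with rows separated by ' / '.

The 9 entries sum to 477, so each line sums to 477/3 = 159.
Row 1 needs 159; the known cells sum to 113, so (1,3) = 46.
Column 1: 32 + 60 + ? = 159, so (2,1) = 67.
The remaining cell in column 3 is (3,3) = 159 − 85 = 74.
The remaining cell in main diagonal is (2,2) = 159 − 106 = 53.
From row 3, 159 − (60 + 74) gives (3,2) = 25.

32 81 46 / 67 53 39 / 60 25 74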